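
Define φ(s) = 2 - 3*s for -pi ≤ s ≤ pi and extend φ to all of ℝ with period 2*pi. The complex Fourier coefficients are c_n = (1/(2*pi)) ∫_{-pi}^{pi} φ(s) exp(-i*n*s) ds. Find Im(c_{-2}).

Since φ is real-valued, Im(c_{-2}) = -(1/(2*pi)) ∫_{-pi}^{pi} φ(s) sin(-2*s) ds = b_{2}/2.
Integrating by parts (boundary term plus one more integral), an antiderivative of (2 - 3*s) sin(-2*s) is -3*s*cos(2*s)/2 + 3*sin(2*s)/4 + cos(2*s); evaluating from -pi to pi: ∫_{-pi}^{pi} (2 - 3*s) sin(-2*s) ds = (1 - 3*pi/2) - (1 + 3*pi/2) = -3*pi.
Hence Im(c_{-2}) = (-1/(2*pi))·(-3*pi) = 3/2.

3/2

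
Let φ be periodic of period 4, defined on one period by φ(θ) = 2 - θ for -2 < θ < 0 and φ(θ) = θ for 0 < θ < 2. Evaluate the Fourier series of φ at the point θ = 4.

1

θ = 4 differs from θ = 0 by 1 full period(s), and the series is 4-periodic.
At θ = 0 the one-sided limits are φ(0^-) = 2 and φ(0^+) = 0.
By Dirichlet's theorem the series converges to their average, [(2) + (0)]/2 = 1.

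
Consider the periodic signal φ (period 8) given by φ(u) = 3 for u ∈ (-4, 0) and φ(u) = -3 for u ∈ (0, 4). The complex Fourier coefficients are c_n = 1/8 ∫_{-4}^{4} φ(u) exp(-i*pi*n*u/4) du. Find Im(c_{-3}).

-2/pi

Since φ is real-valued, Im(c_{-3}) = -1/8 ∫_{-4}^{4} φ(u) sin(-3*pi*u/4) du = b_{3}/2.
φ is odd and sin(-3*pi*u/4) is odd, so the integrand is even: ∫_{-4}^{4} φ(u) sin(-3*pi*u/4) du = 2∫_0^{4} φ(u) sin(-3*pi*u/4) du.
Directly, an antiderivative of (-3) sin(-3*pi*u/4) is -4*cos(3*pi*u/4)/pi; evaluating from 0 to 4: ∫_{0}^{4} (-3) sin(-3*pi*u/4) du = (4/pi) - (-4/pi) = 8/pi.
So ∫_{-4}^{4} φ(u) sin(-3*pi*u/4) du = 16/pi.
Hence Im(c_{-3}) = (-1/8)·(16/pi) = -2/pi.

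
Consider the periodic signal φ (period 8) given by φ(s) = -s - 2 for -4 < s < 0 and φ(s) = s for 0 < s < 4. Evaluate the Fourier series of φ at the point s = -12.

3

s = -12 differs from s = 4 by -2 full period(s), and the series is 8-periodic.
At s = 4 the one-sided limits are φ(4^-) = 4 and φ(4^+) = 2.
By Dirichlet's theorem the series converges to their average, [(4) + (2)]/2 = 3.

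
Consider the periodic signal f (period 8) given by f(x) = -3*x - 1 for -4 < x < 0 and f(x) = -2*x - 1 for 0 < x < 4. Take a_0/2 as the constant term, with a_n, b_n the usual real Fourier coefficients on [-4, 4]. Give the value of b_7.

-20/(7*pi)

b_7 = 1/4 ∫_{-4}^{4} f(x) sin(7*pi*x/4) dx.
Split the integral at the breakpoints.
Integrating by parts (boundary term plus one more integral), an antiderivative of (-3*x - 1) sin(7*pi*x/4) is 12*x*cos(7*pi*x/4)/(7*pi) - 48*sin(7*pi*x/4)/(49*pi**2) + 4*cos(7*pi*x/4)/(7*pi); evaluating from -4 to 0: ∫_{-4}^{0} (-3*x - 1) sin(7*pi*x/4) dx = (4/(7*pi)) - (44/(7*pi)) = -40/(7*pi).
Integrating by parts (boundary term plus one more integral), an antiderivative of (-2*x - 1) sin(7*pi*x/4) is 8*x*cos(7*pi*x/4)/(7*pi) - 32*sin(7*pi*x/4)/(49*pi**2) + 4*cos(7*pi*x/4)/(7*pi); evaluating from 0 to 4: ∫_{0}^{4} (-2*x - 1) sin(7*pi*x/4) dx = (-36/(7*pi)) - (4/(7*pi)) = -40/(7*pi).
Summing the pieces and multiplying by (1/4) gives b_7 = -20/(7*pi).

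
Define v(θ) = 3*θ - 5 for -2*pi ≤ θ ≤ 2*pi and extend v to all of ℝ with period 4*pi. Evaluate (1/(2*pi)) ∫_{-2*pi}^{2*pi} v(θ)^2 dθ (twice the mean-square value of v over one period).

(1/(2*pi)) ∫_{-2*pi}^{2*pi} v(θ)^2 dθ = (1/(2*pi)) · (100*pi + 48*pi**3) = 50 + 24*pi**2.

50 + 24*pi**2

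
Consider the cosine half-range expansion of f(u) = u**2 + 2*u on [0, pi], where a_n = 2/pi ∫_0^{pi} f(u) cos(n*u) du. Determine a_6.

1/9

a_6 = 2/pi ∫_0^{pi} (u**2 + 2*u) cos(6*u) du.
Integrating by parts twice (tabular method), an antiderivative of (u**2 + 2*u) cos(6*u) is u**2*sin(6*u)/6 + u*sin(6*u)/3 + u*cos(6*u)/18 - sin(6*u)/108 + cos(6*u)/18; evaluating from 0 to pi: ∫_{0}^{pi} (u**2 + 2*u) cos(6*u) du = (1/18 + pi/18) - (1/18) = pi/18.
Hence a_6 = (2/pi)·(pi/18) = 1/9.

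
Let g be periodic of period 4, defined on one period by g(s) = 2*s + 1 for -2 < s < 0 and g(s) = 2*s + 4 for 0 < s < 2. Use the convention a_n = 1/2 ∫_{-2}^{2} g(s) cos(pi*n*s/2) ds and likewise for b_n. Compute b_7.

2/pi

b_7 = 1/2 ∫_{-2}^{2} g(s) sin(7*pi*s/2) ds.
Split the integral at the breakpoints.
Integrating by parts (boundary term plus one more integral), an antiderivative of (2*s + 1) sin(7*pi*s/2) is -4*s*cos(7*pi*s/2)/(7*pi) + 8*sin(7*pi*s/2)/(49*pi**2) - 2*cos(7*pi*s/2)/(7*pi); evaluating from -2 to 0: ∫_{-2}^{0} (2*s + 1) sin(7*pi*s/2) ds = (-2/(7*pi)) - (-6/(7*pi)) = 4/(7*pi).
Integrating by parts (boundary term plus one more integral), an antiderivative of (2*s + 4) sin(7*pi*s/2) is -4*s*cos(7*pi*s/2)/(7*pi) + 8*sin(7*pi*s/2)/(49*pi**2) - 8*cos(7*pi*s/2)/(7*pi); evaluating from 0 to 2: ∫_{0}^{2} (2*s + 4) sin(7*pi*s/2) ds = (16/(7*pi)) - (-8/(7*pi)) = 24/(7*pi).
Summing the pieces and multiplying by (1/2) gives b_7 = 2/pi.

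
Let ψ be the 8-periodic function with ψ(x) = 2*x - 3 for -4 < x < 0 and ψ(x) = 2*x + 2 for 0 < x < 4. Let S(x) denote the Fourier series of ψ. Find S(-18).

-7

x = -18 differs from x = -2 by -2 full period(s), and the series is 8-periodic.
ψ is continuous at x = -2 with value -7, so the series converges to -7 there.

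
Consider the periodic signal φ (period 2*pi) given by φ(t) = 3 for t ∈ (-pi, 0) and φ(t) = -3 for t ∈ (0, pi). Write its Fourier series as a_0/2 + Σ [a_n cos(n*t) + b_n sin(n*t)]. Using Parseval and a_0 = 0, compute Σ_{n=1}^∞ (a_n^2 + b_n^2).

18

Parseval: a_0^2/2 + Σ_{n≥1} (a_n^2+b_n^2) = 1/pi ∫_{-pi}^{pi} φ(t)^2 dt = 18.
Subtract a_0^2/2 = 0: Σ (a_n^2+b_n^2) = 18.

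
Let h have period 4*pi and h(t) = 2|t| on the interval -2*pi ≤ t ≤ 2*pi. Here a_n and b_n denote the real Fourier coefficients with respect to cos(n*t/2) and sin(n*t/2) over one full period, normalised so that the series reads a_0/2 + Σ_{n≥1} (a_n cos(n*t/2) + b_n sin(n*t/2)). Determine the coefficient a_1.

-16/pi

a_1 = (1/(2*pi)) ∫_{-2*pi}^{2*pi} h(t) cos(t/2) dt.
h is even and cos(t/2) is even, so the integrand is even and a_1 = 1/pi ∫_0^{2*pi} h(t) cos(t/2) dt.
Integrating by parts (boundary term plus one more integral), an antiderivative of (2*t) cos(t/2) is 4*t*sin(t/2) + 8*cos(t/2); evaluating from 0 to 2*pi: ∫_{0}^{2*pi} (2*t) cos(t/2) dt = (-8) - (8) = -16.
Hence a_1 = (1/pi)·(-16) = -16/pi.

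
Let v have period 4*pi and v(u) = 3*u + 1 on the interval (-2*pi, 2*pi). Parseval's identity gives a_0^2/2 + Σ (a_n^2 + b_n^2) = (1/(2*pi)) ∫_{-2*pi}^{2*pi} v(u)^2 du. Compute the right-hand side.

(1/(2*pi)) ∫_{-2*pi}^{2*pi} v(u)^2 du = (1/(2*pi)) · (4*pi + 48*pi**3) = 2 + 24*pi**2.

2 + 24*pi**2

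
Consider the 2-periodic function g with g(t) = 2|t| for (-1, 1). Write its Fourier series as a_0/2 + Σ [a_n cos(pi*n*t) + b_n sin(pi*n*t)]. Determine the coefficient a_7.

-8/(49*pi**2)

a_7 = ∫_{-1}^{1} g(t) cos(7*pi*t) dt.
g is even and cos(7*pi*t) is even, so the integrand is even and a_7 = 2 ∫_0^{1} g(t) cos(7*pi*t) dt.
Integrating by parts (boundary term plus one more integral), an antiderivative of (2*t) cos(7*pi*t) is 2*t*sin(7*pi*t)/(7*pi) + 2*cos(7*pi*t)/(49*pi**2); evaluating from 0 to 1: ∫_{0}^{1} (2*t) cos(7*pi*t) dt = (-2/(49*pi**2)) - (2/(49*pi**2)) = -4/(49*pi**2).
Hence a_7 = 2·(-4/(49*pi**2)) = -8/(49*pi**2).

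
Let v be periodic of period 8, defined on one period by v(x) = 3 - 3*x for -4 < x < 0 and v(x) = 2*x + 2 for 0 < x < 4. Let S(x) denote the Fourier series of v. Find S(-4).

At x = -4 the one-sided limits are v(-4^-) = 10 and v(-4^+) = 15.
By Dirichlet's theorem the series converges to their average, [(10) + (15)]/2 = 25/2.

25/2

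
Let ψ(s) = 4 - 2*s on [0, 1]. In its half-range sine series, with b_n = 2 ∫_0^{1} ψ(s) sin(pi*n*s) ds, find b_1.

b_1 = 2 ∫_0^{1} (4 - 2*s) sin(pi*s) ds.
Integrating by parts (boundary term plus one more integral), an antiderivative of (4 - 2*s) sin(pi*s) is 2*s*cos(pi*s)/pi - 2*sin(pi*s)/pi**2 - 4*cos(pi*s)/pi; evaluating from 0 to 1: ∫_{0}^{1} (4 - 2*s) sin(pi*s) ds = (2/pi) - (-4/pi) = 6/pi.
Hence b_1 = 2·(6/pi) = 12/pi.

12/pi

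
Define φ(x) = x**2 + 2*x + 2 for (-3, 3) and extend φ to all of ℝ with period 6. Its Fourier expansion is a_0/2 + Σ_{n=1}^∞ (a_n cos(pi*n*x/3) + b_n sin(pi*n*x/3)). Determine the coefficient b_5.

b_5 = 1/3 ∫_{-3}^{3} φ(x) sin(5*pi*x/3) dx.
Integrating by parts twice (tabular method), an antiderivative of (x**2 + 2*x + 2) sin(5*pi*x/3) is -3*x**2*cos(5*pi*x/3)/(5*pi) + 18*x*sin(5*pi*x/3)/(25*pi**2) - 6*x*cos(5*pi*x/3)/(5*pi) + 18*sin(5*pi*x/3)/(25*pi**2) - 6*cos(5*pi*x/3)/(5*pi) + 54*cos(5*pi*x/3)/(125*pi**3); evaluating from -3 to 3: ∫_{-3}^{3} (x**2 + 2*x + 2) sin(5*pi*x/3) dx = (3*(-18 + 425*pi**2)/(125*pi**3)) - (-54/(125*pi**3) + 3/pi) = 36/(5*pi).
Hence b_5 = (1/3)·(36/(5*pi)) = 12/(5*pi).

12/(5*pi)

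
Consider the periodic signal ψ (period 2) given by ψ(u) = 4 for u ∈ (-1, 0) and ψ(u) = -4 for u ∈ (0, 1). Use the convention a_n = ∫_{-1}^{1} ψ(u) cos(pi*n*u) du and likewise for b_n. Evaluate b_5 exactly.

-16/(5*pi)

b_5 = ∫_{-1}^{1} ψ(u) sin(5*pi*u) du.
ψ is odd and sin(5*pi*u) is odd, so the integrand is even and b_5 = 2 ∫_0^{1} ψ(u) sin(5*pi*u) du.
Directly, an antiderivative of (-4) sin(5*pi*u) is 4*cos(5*pi*u)/(5*pi); evaluating from 0 to 1: ∫_{0}^{1} (-4) sin(5*pi*u) du = (-4/(5*pi)) - (4/(5*pi)) = -8/(5*pi).
Hence b_5 = 2·(-8/(5*pi)) = -16/(5*pi).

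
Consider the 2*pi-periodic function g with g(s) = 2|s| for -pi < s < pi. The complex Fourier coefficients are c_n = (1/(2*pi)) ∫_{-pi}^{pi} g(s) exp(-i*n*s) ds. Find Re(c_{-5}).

Since g is real-valued, Re(c_{-5}) = (1/(2*pi)) ∫_{-pi}^{pi} g(s) cos(-5*s) ds = a_{5}/2.
g is even and cos(-5*s) is even, so the integrand is even: ∫_{-pi}^{pi} g(s) cos(-5*s) ds = 2∫_0^{pi} g(s) cos(-5*s) ds.
Integrating by parts (boundary term plus one more integral), an antiderivative of (2*s) cos(-5*s) is 2*s*sin(5*s)/5 + 2*cos(5*s)/25; evaluating from 0 to pi: ∫_{0}^{pi} (2*s) cos(-5*s) ds = (-2/25) - (2/25) = -4/25.
So ∫_{-pi}^{pi} g(s) cos(-5*s) ds = -8/25.
Hence Re(c_{-5}) = (1/(2*pi))·(-8/25) = -4/(25*pi).

-4/(25*pi)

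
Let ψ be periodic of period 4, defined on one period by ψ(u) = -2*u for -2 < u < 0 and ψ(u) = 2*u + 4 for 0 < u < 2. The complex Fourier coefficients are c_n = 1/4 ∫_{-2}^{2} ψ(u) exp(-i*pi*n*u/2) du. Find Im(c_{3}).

Since ψ is real-valued, Im(c_{3}) = -1/4 ∫_{-2}^{2} ψ(u) sin(3*pi*u/2) du = -b_{3}/2.
Split the integral at the breakpoints.
Integrating by parts (boundary term plus one more integral), an antiderivative of (-2*u) sin(3*pi*u/2) is 4*u*cos(3*pi*u/2)/(3*pi) - 8*sin(3*pi*u/2)/(9*pi**2); evaluating from -2 to 0: ∫_{-2}^{0} (-2*u) sin(3*pi*u/2) du = (0) - (8/(3*pi)) = -8/(3*pi).
Integrating by parts (boundary term plus one more integral), an antiderivative of (2*u + 4) sin(3*pi*u/2) is -4*u*cos(3*pi*u/2)/(3*pi) + 8*sin(3*pi*u/2)/(9*pi**2) - 8*cos(3*pi*u/2)/(3*pi); evaluating from 0 to 2: ∫_{0}^{2} (2*u + 4) sin(3*pi*u/2) du = (16/(3*pi)) - (-8/(3*pi)) = 8/pi.
So ∫_{-2}^{2} ψ(u) sin(3*pi*u/2) du = 16/(3*pi).
Hence Im(c_{3}) = (-1/4)·(16/(3*pi)) = -4/(3*pi).

-4/(3*pi)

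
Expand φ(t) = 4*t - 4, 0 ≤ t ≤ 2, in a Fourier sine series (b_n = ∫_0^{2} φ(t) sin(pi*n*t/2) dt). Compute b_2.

-8/pi

b_2 = ∫_0^{2} (4*t - 4) sin(pi*t) dt.
Integrating by parts (boundary term plus one more integral), an antiderivative of (4*t - 4) sin(pi*t) is -4*t*cos(pi*t)/pi + 4*sin(pi*t)/pi**2 + 4*cos(pi*t)/pi; evaluating from 0 to 2: ∫_{0}^{2} (4*t - 4) sin(pi*t) dt = (-4/pi) - (4/pi) = -8/pi.
Hence b_2 = -8/pi.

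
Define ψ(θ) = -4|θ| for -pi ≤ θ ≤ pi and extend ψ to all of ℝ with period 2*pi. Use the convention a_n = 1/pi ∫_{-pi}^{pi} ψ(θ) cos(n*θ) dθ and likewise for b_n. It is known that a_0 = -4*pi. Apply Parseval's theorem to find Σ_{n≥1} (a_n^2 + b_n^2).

8*pi**2/3

Parseval: a_0^2/2 + Σ_{n≥1} (a_n^2+b_n^2) = 1/pi ∫_{-pi}^{pi} ψ(θ)^2 dθ = 32*pi**2/3.
Subtract a_0^2/2 = 8*pi**2: Σ (a_n^2+b_n^2) = 8*pi**2/3.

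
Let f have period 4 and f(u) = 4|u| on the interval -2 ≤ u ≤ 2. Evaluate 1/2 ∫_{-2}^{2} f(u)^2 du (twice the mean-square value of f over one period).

128/3

1/2 ∫_{-2}^{2} f(u)^2 du = 1/2 · (256/3) = 128/3.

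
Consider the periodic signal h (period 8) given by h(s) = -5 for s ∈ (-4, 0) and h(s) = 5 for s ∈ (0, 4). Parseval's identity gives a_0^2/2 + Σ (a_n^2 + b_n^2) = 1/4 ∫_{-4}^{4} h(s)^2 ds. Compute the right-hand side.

50

1/4 ∫_{-4}^{4} h(s)^2 ds = 1/4 · (200) = 50.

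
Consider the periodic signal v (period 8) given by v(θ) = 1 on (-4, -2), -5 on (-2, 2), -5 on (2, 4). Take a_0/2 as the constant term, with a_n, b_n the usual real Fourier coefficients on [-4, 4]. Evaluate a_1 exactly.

-6/pi

a_1 = 1/4 ∫_{-4}^{4} v(θ) cos(pi*θ/4) dθ.
Split the integral at the breakpoints.
Directly, an antiderivative of (1) cos(pi*θ/4) is 4*sin(pi*θ/4)/pi; evaluating from -4 to -2: ∫_{-4}^{-2} (1) cos(pi*θ/4) dθ = (-4/pi) - (0) = -4/pi.
Directly, an antiderivative of (-5) cos(pi*θ/4) is -20*sin(pi*θ/4)/pi; evaluating from -2 to 2: ∫_{-2}^{2} (-5) cos(pi*θ/4) dθ = (-20/pi) - (20/pi) = -40/pi.
Directly, an antiderivative of (-5) cos(pi*θ/4) is -20*sin(pi*θ/4)/pi; evaluating from 2 to 4: ∫_{2}^{4} (-5) cos(pi*θ/4) dθ = (0) - (-20/pi) = 20/pi.
Summing the pieces and multiplying by (1/4) gives a_1 = -6/pi.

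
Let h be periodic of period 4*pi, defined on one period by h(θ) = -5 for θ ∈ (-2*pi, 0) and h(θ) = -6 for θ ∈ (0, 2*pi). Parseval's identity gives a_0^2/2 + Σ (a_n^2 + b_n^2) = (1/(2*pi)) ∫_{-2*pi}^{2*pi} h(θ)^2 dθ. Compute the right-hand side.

(1/(2*pi)) ∫_{-2*pi}^{2*pi} h(θ)^2 dθ = (1/(2*pi)) · (122*pi) = 61.

61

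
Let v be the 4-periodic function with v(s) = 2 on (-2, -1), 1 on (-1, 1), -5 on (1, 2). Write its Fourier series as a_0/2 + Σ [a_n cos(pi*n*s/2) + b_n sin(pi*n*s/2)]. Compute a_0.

a_0 = 1/2 ∫_{-2}^{2} v(s) ds = 1/2 · (-1) = -1/2.

-1/2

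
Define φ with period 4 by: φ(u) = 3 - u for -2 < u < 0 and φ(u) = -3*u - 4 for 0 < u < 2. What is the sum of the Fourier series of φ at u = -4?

u = -4 differs from u = 0 by -1 full period(s), and the series is 4-periodic.
At u = 0 the one-sided limits are φ(0^-) = 3 and φ(0^+) = -4.
By Dirichlet's theorem the series converges to their average, [(3) + (-4)]/2 = -1/2.

-1/2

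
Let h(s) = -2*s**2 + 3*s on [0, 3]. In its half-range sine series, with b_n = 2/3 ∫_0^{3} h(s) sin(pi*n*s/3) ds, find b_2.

9/pi

b_2 = 2/3 ∫_0^{3} (-2*s**2 + 3*s) sin(2*pi*s/3) ds.
Integrating by parts twice (tabular method), an antiderivative of (-2*s**2 + 3*s) sin(2*pi*s/3) is 3*s**2*cos(2*pi*s/3)/pi - 9*s*sin(2*pi*s/3)/pi**2 - 9*s*cos(2*pi*s/3)/(2*pi) + 27*sin(2*pi*s/3)/(4*pi**2) - 27*cos(2*pi*s/3)/(2*pi**3); evaluating from 0 to 3: ∫_{0}^{3} (-2*s**2 + 3*s) sin(2*pi*s/3) ds = (27*(-1 + pi**2)/(2*pi**3)) - (-27/(2*pi**3)) = 27/(2*pi).
Hence b_2 = (2/3)·(27/(2*pi)) = 9/pi.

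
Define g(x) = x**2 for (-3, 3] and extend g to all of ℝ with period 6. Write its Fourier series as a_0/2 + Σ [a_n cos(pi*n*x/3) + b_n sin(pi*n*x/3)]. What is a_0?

6

a_0 = 1/3 ∫_{-3}^{3} g(x) dx = 1/3 · (18) = 6.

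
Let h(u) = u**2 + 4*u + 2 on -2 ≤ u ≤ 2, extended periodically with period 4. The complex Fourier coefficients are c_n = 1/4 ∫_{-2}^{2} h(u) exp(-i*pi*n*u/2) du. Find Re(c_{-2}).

2/pi**2

Since h is real-valued, Re(c_{-2}) = 1/4 ∫_{-2}^{2} h(u) cos(-pi*u) du = a_{2}/2.
Integrating by parts twice (tabular method), an antiderivative of (u**2 + 4*u + 2) cos(-pi*u) is u**2*sin(pi*u)/pi + 4*u*sin(pi*u)/pi + 2*u*cos(pi*u)/pi**2 - 2*sin(pi*u)/pi**3 + 2*sin(pi*u)/pi + 4*cos(pi*u)/pi**2; evaluating from -2 to 2: ∫_{-2}^{2} (u**2 + 4*u + 2) cos(-pi*u) du = (8/pi**2) - (0) = 8/pi**2.
Hence Re(c_{-2}) = (1/4)·(8/pi**2) = 2/pi**2.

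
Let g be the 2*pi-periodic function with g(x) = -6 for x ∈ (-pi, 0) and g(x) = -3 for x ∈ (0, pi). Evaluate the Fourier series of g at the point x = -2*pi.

x = -2*pi differs from x = 0 by -1 full period(s), and the series is 2*pi-periodic.
At x = 0 the one-sided limits are g(0^-) = -6 and g(0^+) = -3.
By Dirichlet's theorem the series converges to their average, [(-6) + (-3)]/2 = -9/2.

-9/2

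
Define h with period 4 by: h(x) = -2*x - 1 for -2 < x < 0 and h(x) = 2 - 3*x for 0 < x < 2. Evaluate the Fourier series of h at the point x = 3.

x = 3 differs from x = -1 by 1 full period(s), and the series is 4-periodic.
h is continuous at x = -1 with value 1, so the series converges to 1 there.

1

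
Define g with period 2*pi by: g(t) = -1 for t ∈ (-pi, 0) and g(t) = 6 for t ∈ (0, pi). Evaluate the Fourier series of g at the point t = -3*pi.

5/2

t = -3*pi differs from t = -pi by -1 full period(s), and the series is 2*pi-periodic.
At t = -pi the one-sided limits are g(-pi^-) = 6 and g(-pi^+) = -1.
By Dirichlet's theorem the series converges to their average, [(6) + (-1)]/2 = 5/2.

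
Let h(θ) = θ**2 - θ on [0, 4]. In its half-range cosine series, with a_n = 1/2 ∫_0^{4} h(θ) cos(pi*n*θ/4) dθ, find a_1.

-48/pi**2

a_1 = 1/2 ∫_0^{4} (θ**2 - θ) cos(pi*θ/4) dθ.
Integrating by parts twice (tabular method), an antiderivative of (θ**2 - θ) cos(pi*θ/4) is 4*θ**2*sin(pi*θ/4)/pi - 4*θ*sin(pi*θ/4)/pi + 32*θ*cos(pi*θ/4)/pi**2 - 128*sin(pi*θ/4)/pi**3 - 16*cos(pi*θ/4)/pi**2; evaluating from 0 to 4: ∫_{0}^{4} (θ**2 - θ) cos(pi*θ/4) dθ = (-112/pi**2) - (-16/pi**2) = -96/pi**2.
Hence a_1 = (1/2)·(-96/pi**2) = -48/pi**2.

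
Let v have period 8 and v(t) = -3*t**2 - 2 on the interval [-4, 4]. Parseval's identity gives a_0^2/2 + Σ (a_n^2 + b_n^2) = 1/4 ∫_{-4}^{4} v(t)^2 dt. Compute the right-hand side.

1/4 ∫_{-4}^{4} v(t)^2 dt = 1/4 · (21152/5) = 5288/5.

5288/5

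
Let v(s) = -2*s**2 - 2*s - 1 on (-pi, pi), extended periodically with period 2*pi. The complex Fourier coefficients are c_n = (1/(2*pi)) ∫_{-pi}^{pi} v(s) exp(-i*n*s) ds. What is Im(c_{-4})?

1/2

Since v is real-valued, Im(c_{-4}) = -(1/(2*pi)) ∫_{-pi}^{pi} v(s) sin(-4*s) ds = b_{4}/2.
Integrating by parts twice (tabular method), an antiderivative of (-2*s**2 - 2*s - 1) sin(-4*s) is -s**2*cos(4*s)/2 + s*sin(4*s)/4 - s*cos(4*s)/2 + sin(4*s)/8 - 3*cos(4*s)/16; evaluating from -pi to pi: ∫_{-pi}^{pi} (-2*s**2 - 2*s - 1) sin(-4*s) ds = (-pi**2/2 - pi/2 - 3/16) - (-pi**2/2 - 3/16 + pi/2) = -pi.
Hence Im(c_{-4}) = (-1/(2*pi))·(-pi) = 1/2.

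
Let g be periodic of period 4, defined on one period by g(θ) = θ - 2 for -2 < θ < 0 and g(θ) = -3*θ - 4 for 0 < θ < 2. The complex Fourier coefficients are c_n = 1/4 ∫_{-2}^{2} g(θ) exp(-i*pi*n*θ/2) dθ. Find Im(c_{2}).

Since g is real-valued, Im(c_{2}) = -1/4 ∫_{-2}^{2} g(θ) sin(pi*θ) dθ = -b_{2}/2.
Split the integral at the breakpoints.
Integrating by parts (boundary term plus one more integral), an antiderivative of (θ - 2) sin(pi*θ) is -θ*cos(pi*θ)/pi + sin(pi*θ)/pi**2 + 2*cos(pi*θ)/pi; evaluating from -2 to 0: ∫_{-2}^{0} (θ - 2) sin(pi*θ) dθ = (2/pi) - (4/pi) = -2/pi.
Integrating by parts (boundary term plus one more integral), an antiderivative of (-3*θ - 4) sin(pi*θ) is 3*θ*cos(pi*θ)/pi - 3*sin(pi*θ)/pi**2 + 4*cos(pi*θ)/pi; evaluating from 0 to 2: ∫_{0}^{2} (-3*θ - 4) sin(pi*θ) dθ = (10/pi) - (4/pi) = 6/pi.
So ∫_{-2}^{2} g(θ) sin(pi*θ) dθ = 4/pi.
Hence Im(c_{2}) = (-1/4)·(4/pi) = -1/pi.

-1/pi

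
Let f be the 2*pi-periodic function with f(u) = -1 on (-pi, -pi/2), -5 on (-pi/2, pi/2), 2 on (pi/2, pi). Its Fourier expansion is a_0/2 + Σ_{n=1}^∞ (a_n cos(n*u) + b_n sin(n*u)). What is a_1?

a_1 = 1/pi ∫_{-pi}^{pi} f(u) cos(u) du.
Split the integral at the breakpoints.
Directly, an antiderivative of (-1) cos(u) is -sin(u); evaluating from -pi to -pi/2: ∫_{-pi}^{-pi/2} (-1) cos(u) du = (1) - (0) = 1.
Directly, an antiderivative of (-5) cos(u) is -5*sin(u); evaluating from -pi/2 to pi/2: ∫_{-pi/2}^{pi/2} (-5) cos(u) du = (-5) - (5) = -10.
Directly, an antiderivative of (2) cos(u) is 2*sin(u); evaluating from pi/2 to pi: ∫_{pi/2}^{pi} (2) cos(u) du = (0) - (2) = -2.
Summing the pieces and multiplying by (1/pi) gives a_1 = -11/pi.

-11/pi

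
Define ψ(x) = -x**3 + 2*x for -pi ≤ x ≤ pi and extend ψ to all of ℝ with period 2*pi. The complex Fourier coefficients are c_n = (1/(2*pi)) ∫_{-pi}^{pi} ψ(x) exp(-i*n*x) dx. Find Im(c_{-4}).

-19/32 + pi**2/4

Since ψ is real-valued, Im(c_{-4}) = -(1/(2*pi)) ∫_{-pi}^{pi} ψ(x) sin(-4*x) dx = b_{4}/2.
ψ is odd and sin(-4*x) is odd, so the integrand is even: ∫_{-pi}^{pi} ψ(x) sin(-4*x) dx = 2∫_0^{pi} ψ(x) sin(-4*x) dx.
Integrating by parts three times (tabular method), an antiderivative of (-x**3 + 2*x) sin(-4*x) is -x**3*cos(4*x)/4 + 3*x**2*sin(4*x)/16 + 19*x*cos(4*x)/32 - 19*sin(4*x)/128; evaluating from 0 to pi: ∫_{0}^{pi} (-x**3 + 2*x) sin(-4*x) dx = (pi*(19 - 8*pi**2)/32) - (0) = pi*(19 - 8*pi**2)/32.
So ∫_{-pi}^{pi} ψ(x) sin(-4*x) dx = pi*(19 - 8*pi**2)/16.
Hence Im(c_{-4}) = (-1/(2*pi))·(pi*(19 - 8*pi**2)/16) = -19/32 + pi**2/4.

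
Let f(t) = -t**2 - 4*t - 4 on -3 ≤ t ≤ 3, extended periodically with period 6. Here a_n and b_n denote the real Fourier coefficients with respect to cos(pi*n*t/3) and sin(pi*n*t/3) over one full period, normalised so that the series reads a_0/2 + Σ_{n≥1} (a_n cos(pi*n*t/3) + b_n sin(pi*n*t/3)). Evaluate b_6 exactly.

b_6 = 1/3 ∫_{-3}^{3} f(t) sin(2*pi*t) dt.
Integrating by parts twice (tabular method), an antiderivative of (-t**2 - 4*t - 4) sin(2*pi*t) is t**2*cos(2*pi*t)/(2*pi) - t*sin(2*pi*t)/(2*pi**2) + 2*t*cos(2*pi*t)/pi - sin(2*pi*t)/pi**2 - cos(2*pi*t)/(4*pi**3) + 2*cos(2*pi*t)/pi; evaluating from -3 to 3: ∫_{-3}^{3} (-t**2 - 4*t - 4) sin(2*pi*t) dt = ((-1 + 50*pi**2)/(4*pi**3)) - ((-1 + 2*pi**2)/(4*pi**3)) = 12/pi.
Hence b_6 = (1/3)·(12/pi) = 4/pi.

4/pi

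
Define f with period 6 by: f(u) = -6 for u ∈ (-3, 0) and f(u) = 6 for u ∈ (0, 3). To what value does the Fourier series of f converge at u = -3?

u = -3 differs from u = 3 by -1 full period(s), and the series is 6-periodic.
At u = 3 the one-sided limits are f(3^-) = 6 and f(3^+) = -6.
By Dirichlet's theorem the series converges to their average, [(6) + (-6)]/2 = 0.

0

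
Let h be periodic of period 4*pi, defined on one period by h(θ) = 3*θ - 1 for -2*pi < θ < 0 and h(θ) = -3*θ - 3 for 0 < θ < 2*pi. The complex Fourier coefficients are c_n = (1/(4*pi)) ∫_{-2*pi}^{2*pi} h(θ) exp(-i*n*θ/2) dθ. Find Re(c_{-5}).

Since h is real-valued, Re(c_{-5}) = (1/(4*pi)) ∫_{-2*pi}^{2*pi} h(θ) cos(-5*θ/2) dθ = a_{5}/2.
Split the integral at the breakpoints.
Integrating by parts (boundary term plus one more integral), an antiderivative of (3*θ - 1) cos(-5*θ/2) is 6*θ*sin(5*θ/2)/5 - 2*sin(5*θ/2)/5 + 12*cos(5*θ/2)/25; evaluating from -2*pi to 0: ∫_{-2*pi}^{0} (3*θ - 1) cos(-5*θ/2) dθ = (12/25) - (-12/25) = 24/25.
Integrating by parts (boundary term plus one more integral), an antiderivative of (-3*θ - 3) cos(-5*θ/2) is -6*θ*sin(5*θ/2)/5 - 6*sin(5*θ/2)/5 - 12*cos(5*θ/2)/25; evaluating from 0 to 2*pi: ∫_{0}^{2*pi} (-3*θ - 3) cos(-5*θ/2) dθ = (12/25) - (-12/25) = 24/25.
So ∫_{-2*pi}^{2*pi} h(θ) cos(-5*θ/2) dθ = 48/25.
Hence Re(c_{-5}) = (1/(4*pi))·(48/25) = 12/(25*pi).

12/(25*pi)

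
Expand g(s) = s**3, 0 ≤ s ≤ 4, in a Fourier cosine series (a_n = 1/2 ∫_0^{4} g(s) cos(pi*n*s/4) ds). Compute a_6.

32/(3*pi**2)

a_6 = 1/2 ∫_0^{4} (s**3) cos(3*pi*s/2) ds.
Integrating by parts three times (tabular method), an antiderivative of (s**3) cos(3*pi*s/2) is 2*s**3*sin(3*pi*s/2)/(3*pi) + 4*s**2*cos(3*pi*s/2)/(3*pi**2) - 16*s*sin(3*pi*s/2)/(9*pi**3) - 32*cos(3*pi*s/2)/(27*pi**4); evaluating from 0 to 4: ∫_{0}^{4} (s**3) cos(3*pi*s/2) ds = (32*(-1 + 18*pi**2)/(27*pi**4)) - (-32/(27*pi**4)) = 64/(3*pi**2).
Hence a_6 = (1/2)·(64/(3*pi**2)) = 32/(3*pi**2).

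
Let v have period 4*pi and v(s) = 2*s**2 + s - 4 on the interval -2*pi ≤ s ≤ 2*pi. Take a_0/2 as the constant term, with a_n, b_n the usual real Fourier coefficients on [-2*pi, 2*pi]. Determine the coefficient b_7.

b_7 = (1/(2*pi)) ∫_{-2*pi}^{2*pi} v(s) sin(7*s/2) ds.
Integrating by parts twice (tabular method), an antiderivative of (2*s**2 + s - 4) sin(7*s/2) is -4*s**2*cos(7*s/2)/7 + 16*s*sin(7*s/2)/49 - 2*s*cos(7*s/2)/7 + 4*sin(7*s/2)/49 + 424*cos(7*s/2)/343; evaluating from -2*pi to 2*pi: ∫_{-2*pi}^{2*pi} (2*s**2 + s - 4) sin(7*s/2) ds = (-424/343 + 4*pi/7 + 16*pi**2/7) - (-4*pi/7 - 424/343 + 16*pi**2/7) = 8*pi/7.
Hence b_7 = (1/(2*pi))·(8*pi/7) = 4/7.

4/7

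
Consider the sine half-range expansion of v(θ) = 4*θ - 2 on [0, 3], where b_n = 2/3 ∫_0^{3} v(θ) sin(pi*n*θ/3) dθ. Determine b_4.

b_4 = 2/3 ∫_0^{3} (4*θ - 2) sin(4*pi*θ/3) dθ.
Integrating by parts (boundary term plus one more integral), an antiderivative of (4*θ - 2) sin(4*pi*θ/3) is -3*θ*cos(4*pi*θ/3)/pi + 9*sin(4*pi*θ/3)/(4*pi**2) + 3*cos(4*pi*θ/3)/(2*pi); evaluating from 0 to 3: ∫_{0}^{3} (4*θ - 2) sin(4*pi*θ/3) dθ = (-15/(2*pi)) - (3/(2*pi)) = -9/pi.
Hence b_4 = (2/3)·(-9/pi) = -6/pi.

-6/pi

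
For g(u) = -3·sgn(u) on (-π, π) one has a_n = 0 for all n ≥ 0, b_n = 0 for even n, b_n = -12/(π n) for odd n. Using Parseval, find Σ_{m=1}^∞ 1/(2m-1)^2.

Parseval: Σ b_n^2 = (1/π) ∫_{-π}^{π} g(u)^2 du = 18.
Only odd n contribute, with b_n^2 = 144/(π^2 n^2), so Σ_{m≥1} 1/(2m-1)^2 = π^2·(18)/144 = pi**2/8.

pi**2/8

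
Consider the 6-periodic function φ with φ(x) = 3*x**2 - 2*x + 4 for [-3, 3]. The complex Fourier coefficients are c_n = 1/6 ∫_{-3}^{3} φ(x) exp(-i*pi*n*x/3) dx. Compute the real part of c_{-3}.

-6/pi**2

Since φ is real-valued, Re(c_{-3}) = 1/6 ∫_{-3}^{3} φ(x) cos(-pi*x) dx = a_{3}/2.
Integrating by parts twice (tabular method), an antiderivative of (3*x**2 - 2*x + 4) cos(-pi*x) is 3*x**2*sin(pi*x)/pi - 2*x*sin(pi*x)/pi + 6*x*cos(pi*x)/pi**2 - 6*sin(pi*x)/pi**3 + 4*sin(pi*x)/pi - 2*cos(pi*x)/pi**2; evaluating from -3 to 3: ∫_{-3}^{3} (3*x**2 - 2*x + 4) cos(-pi*x) dx = (-16/pi**2) - (20/pi**2) = -36/pi**2.
Hence Re(c_{-3}) = (1/6)·(-36/pi**2) = -6/pi**2.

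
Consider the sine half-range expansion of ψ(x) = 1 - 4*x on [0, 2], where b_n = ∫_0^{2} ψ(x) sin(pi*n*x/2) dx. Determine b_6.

8/(3*pi)

b_6 = ∫_0^{2} (1 - 4*x) sin(3*pi*x) dx.
Integrating by parts (boundary term plus one more integral), an antiderivative of (1 - 4*x) sin(3*pi*x) is 4*x*cos(3*pi*x)/(3*pi) - 4*sin(3*pi*x)/(9*pi**2) - cos(3*pi*x)/(3*pi); evaluating from 0 to 2: ∫_{0}^{2} (1 - 4*x) sin(3*pi*x) dx = (7/(3*pi)) - (-1/(3*pi)) = 8/(3*pi).
Hence b_6 = 8/(3*pi).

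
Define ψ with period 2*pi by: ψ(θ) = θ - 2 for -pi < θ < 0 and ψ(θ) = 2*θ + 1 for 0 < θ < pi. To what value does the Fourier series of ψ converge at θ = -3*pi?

-1/2 + pi/2

θ = -3*pi differs from θ = -pi by -1 full period(s), and the series is 2*pi-periodic.
At θ = -pi the one-sided limits are ψ(-pi^-) = 1 + 2*pi and ψ(-pi^+) = -pi - 2.
By Dirichlet's theorem the series converges to their average, [(1 + 2*pi) + (-pi - 2)]/2 = -1/2 + pi/2.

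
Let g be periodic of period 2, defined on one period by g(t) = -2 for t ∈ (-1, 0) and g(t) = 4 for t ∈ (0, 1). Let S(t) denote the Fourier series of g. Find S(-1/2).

-2

g is continuous at t = -1/2 with value -2, so the series converges to -2 there.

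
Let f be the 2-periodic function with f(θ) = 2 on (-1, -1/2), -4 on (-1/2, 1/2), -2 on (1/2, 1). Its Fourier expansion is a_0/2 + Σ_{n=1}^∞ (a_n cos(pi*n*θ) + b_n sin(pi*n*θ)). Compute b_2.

4/pi

b_2 = ∫_{-1}^{1} f(θ) sin(2*pi*θ) dθ.
Split the integral at the breakpoints.
Directly, an antiderivative of (2) sin(2*pi*θ) is -cos(2*pi*θ)/pi; evaluating from -1 to -1/2: ∫_{-1}^{-1/2} (2) sin(2*pi*θ) dθ = (1/pi) - (-1/pi) = 2/pi.
Directly, an antiderivative of (-4) sin(2*pi*θ) is 2*cos(2*pi*θ)/pi; evaluating from -1/2 to 1/2: ∫_{-1/2}^{1/2} (-4) sin(2*pi*θ) dθ = (-2/pi) - (-2/pi) = 0.
Directly, an antiderivative of (-2) sin(2*pi*θ) is cos(2*pi*θ)/pi; evaluating from 1/2 to 1: ∫_{1/2}^{1} (-2) sin(2*pi*θ) dθ = (1/pi) - (-1/pi) = 2/pi.
Summing the pieces gives b_2 = 4/pi.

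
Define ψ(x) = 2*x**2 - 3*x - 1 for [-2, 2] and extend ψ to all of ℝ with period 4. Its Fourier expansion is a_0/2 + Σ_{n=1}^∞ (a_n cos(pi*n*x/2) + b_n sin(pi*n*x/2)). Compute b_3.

b_3 = 1/2 ∫_{-2}^{2} ψ(x) sin(3*pi*x/2) dx.
Integrating by parts twice (tabular method), an antiderivative of (2*x**2 - 3*x - 1) sin(3*pi*x/2) is -4*x**2*cos(3*pi*x/2)/(3*pi) + 16*x*sin(3*pi*x/2)/(9*pi**2) + 2*x*cos(3*pi*x/2)/pi - 4*sin(3*pi*x/2)/(3*pi**2) + 32*cos(3*pi*x/2)/(27*pi**3) + 2*cos(3*pi*x/2)/(3*pi); evaluating from -2 to 2: ∫_{-2}^{2} (2*x**2 - 3*x - 1) sin(3*pi*x/2) dx = (2*(-16 + 9*pi**2)/(27*pi**3)) - (2*(-16 + 117*pi**2)/(27*pi**3)) = -8/pi.
Hence b_3 = (1/2)·(-8/pi) = -4/pi.

-4/pi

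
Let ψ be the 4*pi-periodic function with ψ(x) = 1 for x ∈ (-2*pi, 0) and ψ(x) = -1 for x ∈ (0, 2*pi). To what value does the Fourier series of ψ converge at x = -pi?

ψ is continuous at x = -pi with value 1, so the series converges to 1 there.

1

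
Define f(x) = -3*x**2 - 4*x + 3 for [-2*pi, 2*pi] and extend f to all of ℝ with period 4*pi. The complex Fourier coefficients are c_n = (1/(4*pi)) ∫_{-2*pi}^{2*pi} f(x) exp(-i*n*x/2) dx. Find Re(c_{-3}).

8/3

Since f is real-valued, Re(c_{-3}) = (1/(4*pi)) ∫_{-2*pi}^{2*pi} f(x) cos(-3*x/2) dx = a_{3}/2.
Integrating by parts twice (tabular method), an antiderivative of (-3*x**2 - 4*x + 3) cos(-3*x/2) is -2*x**2*sin(3*x/2) - 8*x*sin(3*x/2)/3 - 8*x*cos(3*x/2)/3 + 34*sin(3*x/2)/9 - 16*cos(3*x/2)/9; evaluating from -2*pi to 2*pi: ∫_{-2*pi}^{2*pi} (-3*x**2 - 4*x + 3) cos(-3*x/2) dx = (16/9 + 16*pi/3) - (16/9 - 16*pi/3) = 32*pi/3.
Hence Re(c_{-3}) = (1/(4*pi))·(32*pi/3) = 8/3.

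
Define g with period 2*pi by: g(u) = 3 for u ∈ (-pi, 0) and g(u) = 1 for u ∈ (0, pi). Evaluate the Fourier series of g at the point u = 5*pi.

u = 5*pi differs from u = pi by 2 full period(s), and the series is 2*pi-periodic.
At u = pi the one-sided limits are g(pi^-) = 1 and g(pi^+) = 3.
By Dirichlet's theorem the series converges to their average, [(1) + (3)]/2 = 2.

2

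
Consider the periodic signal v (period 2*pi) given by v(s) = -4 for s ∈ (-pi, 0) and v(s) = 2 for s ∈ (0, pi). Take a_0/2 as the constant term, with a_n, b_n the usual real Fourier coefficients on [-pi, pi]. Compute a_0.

-2

a_0 = 1/pi ∫_{-pi}^{pi} v(s) ds = 1/pi · (-2*pi) = -2.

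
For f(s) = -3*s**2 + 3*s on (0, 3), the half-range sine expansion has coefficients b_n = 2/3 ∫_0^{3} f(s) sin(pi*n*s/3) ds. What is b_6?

b_6 = 2/3 ∫_0^{3} (-3*s**2 + 3*s) sin(2*pi*s) ds.
Integrating by parts twice (tabular method), an antiderivative of (-3*s**2 + 3*s) sin(2*pi*s) is 3*s**2*cos(2*pi*s)/(2*pi) - 3*s*sin(2*pi*s)/(2*pi**2) - 3*s*cos(2*pi*s)/(2*pi) + 3*sin(2*pi*s)/(4*pi**2) - 3*cos(2*pi*s)/(4*pi**3); evaluating from 0 to 3: ∫_{0}^{3} (-3*s**2 + 3*s) sin(2*pi*s) ds = (-3/(4*pi**3) + 9/pi) - (-3/(4*pi**3)) = 9/pi.
Hence b_6 = (2/3)·(9/pi) = 6/pi.

6/pi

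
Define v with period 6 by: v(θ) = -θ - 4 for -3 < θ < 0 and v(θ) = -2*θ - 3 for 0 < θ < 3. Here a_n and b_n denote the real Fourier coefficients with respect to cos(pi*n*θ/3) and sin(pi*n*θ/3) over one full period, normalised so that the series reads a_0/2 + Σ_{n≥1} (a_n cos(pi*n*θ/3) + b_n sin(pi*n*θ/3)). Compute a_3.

2/(3*pi**2)

a_3 = 1/3 ∫_{-3}^{3} v(θ) cos(pi*θ) dθ.
Split the integral at the breakpoints.
Integrating by parts (boundary term plus one more integral), an antiderivative of (-θ - 4) cos(pi*θ) is -θ*sin(pi*θ)/pi - 4*sin(pi*θ)/pi - cos(pi*θ)/pi**2; evaluating from -3 to 0: ∫_{-3}^{0} (-θ - 4) cos(pi*θ) dθ = (-1/pi**2) - (pi**(-2)) = -2/pi**2.
Integrating by parts (boundary term plus one more integral), an antiderivative of (-2*θ - 3) cos(pi*θ) is -2*θ*sin(pi*θ)/pi - 3*sin(pi*θ)/pi - 2*cos(pi*θ)/pi**2; evaluating from 0 to 3: ∫_{0}^{3} (-2*θ - 3) cos(pi*θ) dθ = (2/pi**2) - (-2/pi**2) = 4/pi**2.
Summing the pieces and multiplying by (1/3) gives a_3 = 2/(3*pi**2).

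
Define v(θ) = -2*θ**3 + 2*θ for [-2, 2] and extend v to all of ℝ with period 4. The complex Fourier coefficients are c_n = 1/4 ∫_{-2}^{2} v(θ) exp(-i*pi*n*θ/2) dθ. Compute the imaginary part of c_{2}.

-6/pi + 12/pi**3

Since v is real-valued, Im(c_{2}) = -1/4 ∫_{-2}^{2} v(θ) sin(pi*θ) dθ = -b_{2}/2.
v is odd and sin(pi*θ) is odd, so the integrand is even: ∫_{-2}^{2} v(θ) sin(pi*θ) dθ = 2∫_0^{2} v(θ) sin(pi*θ) dθ.
Integrating by parts three times (tabular method), an antiderivative of (-2*θ**3 + 2*θ) sin(pi*θ) is 2*θ**3*cos(pi*θ)/pi - 6*θ**2*sin(pi*θ)/pi**2 - 2*θ*cos(pi*θ)/pi - 12*θ*cos(pi*θ)/pi**3 + 12*sin(pi*θ)/pi**4 + 2*sin(pi*θ)/pi**2; evaluating from 0 to 2: ∫_{0}^{2} (-2*θ**3 + 2*θ) sin(pi*θ) dθ = (-24/pi**3 + 12/pi) - (0) = -24/pi**3 + 12/pi.
So ∫_{-2}^{2} v(θ) sin(pi*θ) dθ = -48/pi**3 + 24/pi.
Hence Im(c_{2}) = (-1/4)·(-48/pi**3 + 24/pi) = -6/pi + 12/pi**3.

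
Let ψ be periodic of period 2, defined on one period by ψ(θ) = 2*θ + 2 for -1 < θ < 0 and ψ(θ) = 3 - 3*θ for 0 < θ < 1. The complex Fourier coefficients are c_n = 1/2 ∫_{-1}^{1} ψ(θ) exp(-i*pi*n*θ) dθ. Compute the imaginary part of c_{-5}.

Since ψ is real-valued, Im(c_{-5}) = -1/2 ∫_{-1}^{1} ψ(θ) sin(-5*pi*θ) dθ = b_{5}/2.
Split the integral at the breakpoints.
Integrating by parts (boundary term plus one more integral), an antiderivative of (2*θ + 2) sin(-5*pi*θ) is 2*θ*cos(5*pi*θ)/(5*pi) - 2*sin(5*pi*θ)/(25*pi**2) + 2*cos(5*pi*θ)/(5*pi); evaluating from -1 to 0: ∫_{-1}^{0} (2*θ + 2) sin(-5*pi*θ) dθ = (2/(5*pi)) - (0) = 2/(5*pi).
Integrating by parts (boundary term plus one more integral), an antiderivative of (3 - 3*θ) sin(-5*pi*θ) is -3*θ*cos(5*pi*θ)/(5*pi) + 3*sin(5*pi*θ)/(25*pi**2) + 3*cos(5*pi*θ)/(5*pi); evaluating from 0 to 1: ∫_{0}^{1} (3 - 3*θ) sin(-5*pi*θ) dθ = (0) - (3/(5*pi)) = -3/(5*pi).
So ∫_{-1}^{1} ψ(θ) sin(-5*pi*θ) dθ = -1/(5*pi).
Hence Im(c_{-5}) = (-1/2)·(-1/(5*pi)) = 1/(10*pi).

1/(10*pi)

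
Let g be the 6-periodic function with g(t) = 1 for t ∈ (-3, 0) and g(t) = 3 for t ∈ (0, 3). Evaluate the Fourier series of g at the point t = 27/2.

t = 27/2 differs from t = 3/2 by 2 full period(s), and the series is 6-periodic.
g is continuous at t = 3/2 with value 3, so the series converges to 3 there.

3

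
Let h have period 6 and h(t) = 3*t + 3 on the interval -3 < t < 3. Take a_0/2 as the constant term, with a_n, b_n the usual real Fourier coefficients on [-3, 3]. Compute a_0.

a_0 = 1/3 ∫_{-3}^{3} h(t) dt = 1/3 · (18) = 6.

6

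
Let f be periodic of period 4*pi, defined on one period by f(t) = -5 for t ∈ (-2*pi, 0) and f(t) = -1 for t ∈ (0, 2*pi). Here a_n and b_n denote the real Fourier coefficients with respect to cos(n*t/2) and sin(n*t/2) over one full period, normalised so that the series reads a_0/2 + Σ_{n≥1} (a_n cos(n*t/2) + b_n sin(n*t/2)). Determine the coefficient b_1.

8/pi

b_1 = (1/(2*pi)) ∫_{-2*pi}^{2*pi} f(t) sin(t/2) dt.
Split the integral at the breakpoints.
Directly, an antiderivative of (-5) sin(t/2) is 10*cos(t/2); evaluating from -2*pi to 0: ∫_{-2*pi}^{0} (-5) sin(t/2) dt = (10) - (-10) = 20.
Directly, an antiderivative of (-1) sin(t/2) is 2*cos(t/2); evaluating from 0 to 2*pi: ∫_{0}^{2*pi} (-1) sin(t/2) dt = (-2) - (2) = -4.
Summing the pieces and multiplying by (1/(2*pi)) gives b_1 = 8/pi.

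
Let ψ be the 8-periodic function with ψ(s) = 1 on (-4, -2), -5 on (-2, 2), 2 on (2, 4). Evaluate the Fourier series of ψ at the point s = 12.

s = 12 differs from s = 4 by 1 full period(s), and the series is 8-periodic.
At s = 4 the one-sided limits are ψ(4^-) = 2 and ψ(4^+) = 1.
By Dirichlet's theorem the series converges to their average, [(2) + (1)]/2 = 3/2.

3/2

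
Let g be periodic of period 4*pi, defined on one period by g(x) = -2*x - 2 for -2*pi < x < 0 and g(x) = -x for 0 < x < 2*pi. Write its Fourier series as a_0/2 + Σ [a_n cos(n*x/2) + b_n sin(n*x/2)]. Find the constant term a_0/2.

a_0 = (1/(2*pi)) ∫_{-2*pi}^{2*pi} g(x) dx = (1/(2*pi)) · (2*pi*(-2 + pi)) = -2 + pi.
So the constant term a_0/2 = -1 + pi/2.

-1 + pi/2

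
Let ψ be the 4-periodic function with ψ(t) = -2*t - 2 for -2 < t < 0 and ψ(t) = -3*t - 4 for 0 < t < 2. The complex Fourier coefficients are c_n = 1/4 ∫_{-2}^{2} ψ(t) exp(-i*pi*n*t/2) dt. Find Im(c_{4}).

-5/(4*pi)

Since ψ is real-valued, Im(c_{4}) = -1/4 ∫_{-2}^{2} ψ(t) sin(2*pi*t) dt = -b_{4}/2.
Split the integral at the breakpoints.
Integrating by parts (boundary term plus one more integral), an antiderivative of (-2*t - 2) sin(2*pi*t) is t*cos(2*pi*t)/pi - sin(2*pi*t)/(2*pi**2) + cos(2*pi*t)/pi; evaluating from -2 to 0: ∫_{-2}^{0} (-2*t - 2) sin(2*pi*t) dt = (1/pi) - (-1/pi) = 2/pi.
Integrating by parts (boundary term plus one more integral), an antiderivative of (-3*t - 4) sin(2*pi*t) is 3*t*cos(2*pi*t)/(2*pi) - 3*sin(2*pi*t)/(4*pi**2) + 2*cos(2*pi*t)/pi; evaluating from 0 to 2: ∫_{0}^{2} (-3*t - 4) sin(2*pi*t) dt = (5/pi) - (2/pi) = 3/pi.
So ∫_{-2}^{2} ψ(t) sin(2*pi*t) dt = 5/pi.
Hence Im(c_{4}) = (-1/4)·(5/pi) = -5/(4*pi).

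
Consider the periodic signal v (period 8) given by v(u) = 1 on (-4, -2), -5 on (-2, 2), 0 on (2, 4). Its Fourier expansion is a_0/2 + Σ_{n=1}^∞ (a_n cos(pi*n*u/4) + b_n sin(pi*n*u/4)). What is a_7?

a_7 = 1/4 ∫_{-4}^{4} v(u) cos(7*pi*u/4) du.
Split the integral at the breakpoints.
Directly, an antiderivative of (1) cos(7*pi*u/4) is 4*sin(7*pi*u/4)/(7*pi); evaluating from -4 to -2: ∫_{-4}^{-2} (1) cos(7*pi*u/4) du = (4/(7*pi)) - (0) = 4/(7*pi).
Directly, an antiderivative of (-5) cos(7*pi*u/4) is -20*sin(7*pi*u/4)/(7*pi); evaluating from -2 to 2: ∫_{-2}^{2} (-5) cos(7*pi*u/4) du = (20/(7*pi)) - (-20/(7*pi)) = 40/(7*pi).
∫_{2}^{4} (0) cos(7*pi*u/4) du = 0.
Summing the pieces and multiplying by (1/4) gives a_7 = 11/(7*pi).

11/(7*pi)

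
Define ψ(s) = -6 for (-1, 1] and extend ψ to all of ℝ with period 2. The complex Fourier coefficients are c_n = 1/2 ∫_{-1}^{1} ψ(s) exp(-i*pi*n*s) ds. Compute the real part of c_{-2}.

0

Since ψ is real-valued, Re(c_{-2}) = 1/2 ∫_{-1}^{1} ψ(s) cos(-2*pi*s) ds = a_{2}/2.
ψ is even and cos(-2*pi*s) is even, so the integrand is even: ∫_{-1}^{1} ψ(s) cos(-2*pi*s) ds = 2∫_0^{1} ψ(s) cos(-2*pi*s) ds.
Directly, an antiderivative of (-6) cos(-2*pi*s) is -3*sin(2*pi*s)/pi; evaluating from 0 to 1: ∫_{0}^{1} (-6) cos(-2*pi*s) ds = (0) - (0) = 0.
So ∫_{-1}^{1} ψ(s) cos(-2*pi*s) ds = 0.
Hence Re(c_{-2}) = (1/2)·(0) = 0.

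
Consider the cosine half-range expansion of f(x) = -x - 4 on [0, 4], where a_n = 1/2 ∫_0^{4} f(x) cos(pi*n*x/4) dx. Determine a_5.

a_5 = 1/2 ∫_0^{4} (-x - 4) cos(5*pi*x/4) dx.
Integrating by parts (boundary term plus one more integral), an antiderivative of (-x - 4) cos(5*pi*x/4) is -4*x*sin(5*pi*x/4)/(5*pi) - 16*sin(5*pi*x/4)/(5*pi) - 16*cos(5*pi*x/4)/(25*pi**2); evaluating from 0 to 4: ∫_{0}^{4} (-x - 4) cos(5*pi*x/4) dx = (16/(25*pi**2)) - (-16/(25*pi**2)) = 32/(25*pi**2).
Hence a_5 = (1/2)·(32/(25*pi**2)) = 16/(25*pi**2).

16/(25*pi**2)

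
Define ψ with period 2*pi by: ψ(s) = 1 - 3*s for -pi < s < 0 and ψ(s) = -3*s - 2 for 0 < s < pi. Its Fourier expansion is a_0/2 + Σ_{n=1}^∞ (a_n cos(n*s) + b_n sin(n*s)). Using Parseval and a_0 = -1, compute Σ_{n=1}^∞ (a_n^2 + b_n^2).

9/2 + 9*pi + 6*pi**2

Parseval: a_0^2/2 + Σ_{n≥1} (a_n^2+b_n^2) = 1/pi ∫_{-pi}^{pi} ψ(s)^2 ds = 5 + 9*pi + 6*pi**2.
Subtract a_0^2/2 = 1/2: Σ (a_n^2+b_n^2) = 9/2 + 9*pi + 6*pi**2.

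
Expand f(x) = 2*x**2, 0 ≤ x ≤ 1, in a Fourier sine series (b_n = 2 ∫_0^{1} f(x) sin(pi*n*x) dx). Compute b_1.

b_1 = 2 ∫_0^{1} (2*x**2) sin(pi*x) dx.
Integrating by parts twice (tabular method), an antiderivative of (2*x**2) sin(pi*x) is -2*x**2*cos(pi*x)/pi + 4*x*sin(pi*x)/pi**2 + 4*cos(pi*x)/pi**3; evaluating from 0 to 1: ∫_{0}^{1} (2*x**2) sin(pi*x) dx = (-4/pi**3 + 2/pi) - (4/pi**3) = -8/pi**3 + 2/pi.
Hence b_1 = 2·(-8/pi**3 + 2/pi) = -16/pi**3 + 4/pi.

-16/pi**3 + 4/pi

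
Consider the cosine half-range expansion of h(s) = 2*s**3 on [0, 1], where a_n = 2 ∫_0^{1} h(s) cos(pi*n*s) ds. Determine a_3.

a_3 = 2 ∫_0^{1} (2*s**3) cos(3*pi*s) ds.
Integrating by parts three times (tabular method), an antiderivative of (2*s**3) cos(3*pi*s) is 2*s**3*sin(3*pi*s)/(3*pi) + 2*s**2*cos(3*pi*s)/(3*pi**2) - 4*s*sin(3*pi*s)/(9*pi**3) - 4*cos(3*pi*s)/(27*pi**4); evaluating from 0 to 1: ∫_{0}^{1} (2*s**3) cos(3*pi*s) ds = (2*(2 - 9*pi**2)/(27*pi**4)) - (-4/(27*pi**4)) = 2*(4 - 9*pi**2)/(27*pi**4).
Hence a_3 = 2·(2*(4 - 9*pi**2)/(27*pi**4)) = 4*(4 - 9*pi**2)/(27*pi**4).

4*(4 - 9*pi**2)/(27*pi**4)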